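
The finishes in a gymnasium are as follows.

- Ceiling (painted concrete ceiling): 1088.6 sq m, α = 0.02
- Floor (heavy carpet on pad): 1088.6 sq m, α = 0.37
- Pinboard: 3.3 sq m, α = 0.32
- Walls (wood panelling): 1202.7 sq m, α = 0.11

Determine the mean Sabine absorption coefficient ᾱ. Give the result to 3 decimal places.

Total surface area S = 3383.2 sq m.
Σ(Sᵢαᵢ) = 1088.6×0.02 + 1088.6×0.37 + 3.3×0.32 + 1202.7×0.11 = 557.907.
ᾱ = A/S = 0.165.

0.165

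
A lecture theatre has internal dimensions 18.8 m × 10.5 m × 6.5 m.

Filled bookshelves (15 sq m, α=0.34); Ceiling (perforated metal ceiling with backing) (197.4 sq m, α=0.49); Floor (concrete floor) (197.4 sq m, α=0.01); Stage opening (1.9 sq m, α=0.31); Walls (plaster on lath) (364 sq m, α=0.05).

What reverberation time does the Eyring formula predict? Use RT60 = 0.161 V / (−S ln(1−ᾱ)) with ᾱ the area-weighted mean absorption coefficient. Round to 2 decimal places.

S = Σ Sᵢ = 775.7 sq m.
Absorption A = 15×0.34 + 197.4×0.49 + 197.4×0.01 + 1.9×0.31 + 364×0.05 = 122.589 sabins.
Mean coefficient ᾱ = A/S = 0.1580.
−S·ln(1−ᾱ) = −775.7 × ln(1 − 0.1580) = 133.401.
V = 18.8 × 10.5 × 6.5 = 1283.1 m³.
T = 0.161·V/[−S·ln(1−ᾱ)] = 0.161·1283.1/133.401 = 1.55 s.

1.55 s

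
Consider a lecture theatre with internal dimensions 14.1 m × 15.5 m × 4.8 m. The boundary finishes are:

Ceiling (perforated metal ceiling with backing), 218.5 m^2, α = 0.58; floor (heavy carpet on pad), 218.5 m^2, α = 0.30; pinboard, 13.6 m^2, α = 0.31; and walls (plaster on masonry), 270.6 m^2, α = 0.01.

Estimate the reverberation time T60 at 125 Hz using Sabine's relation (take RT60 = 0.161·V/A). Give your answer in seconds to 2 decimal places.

Summing Sᵢαᵢ: 126.730 + 65.550 + 4.216 + 2.706 → A = 199.202 sabins.
Volume V = 14.1 × 15.5 × 4.8 = 1049.04 m³.
RT60 = 0.161 · V / A = 0.161 × 1049.04 / 199.202 = 0.85 s.

0.85 sec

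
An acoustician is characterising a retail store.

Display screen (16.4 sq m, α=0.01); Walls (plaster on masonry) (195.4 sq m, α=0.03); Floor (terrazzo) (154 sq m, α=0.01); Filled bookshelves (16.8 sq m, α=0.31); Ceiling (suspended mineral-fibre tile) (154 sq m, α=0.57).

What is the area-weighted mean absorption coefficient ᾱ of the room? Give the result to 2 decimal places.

Total surface area S = 536.6 sq m.
Σ(Sᵢαᵢ) = 16.4*0.01 + 195.4*0.03 + 154*0.01 + 16.8*0.31 + 154*0.57 = 100.554.
ᾱ = A/S = 0.19.

0.19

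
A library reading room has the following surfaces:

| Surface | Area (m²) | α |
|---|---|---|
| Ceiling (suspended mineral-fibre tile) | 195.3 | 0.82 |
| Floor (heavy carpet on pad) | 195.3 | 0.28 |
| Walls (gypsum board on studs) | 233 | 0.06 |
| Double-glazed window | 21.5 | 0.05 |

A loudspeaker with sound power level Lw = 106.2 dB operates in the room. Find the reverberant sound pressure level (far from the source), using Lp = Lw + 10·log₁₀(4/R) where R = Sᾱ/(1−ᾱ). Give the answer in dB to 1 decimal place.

A = 229.885 sabins; S = 645.1 m².
ᾱ = 0.3564, so room constant R = A/(1−ᾱ) = 357.186 m².
Lp = Lw + 10 log₁₀(4/R) = 106.2 -19.51 = 86.7 dB.

86.7 dB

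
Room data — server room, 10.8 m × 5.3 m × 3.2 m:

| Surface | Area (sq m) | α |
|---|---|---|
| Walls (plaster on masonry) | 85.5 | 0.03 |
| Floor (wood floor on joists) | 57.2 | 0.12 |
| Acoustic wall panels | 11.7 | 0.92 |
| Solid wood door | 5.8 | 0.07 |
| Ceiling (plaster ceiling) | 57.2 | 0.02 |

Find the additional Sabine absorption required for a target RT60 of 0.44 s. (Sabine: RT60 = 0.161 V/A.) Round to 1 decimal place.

Total absorption A₁ = 85.5×0.03 + 57.2×0.12 + 11.7×0.92 + 5.8×0.07 + 57.2×0.02
  = 2.565 + 6.864 + 10.764 + 0.406 + 1.144 = 21.743 sq m sabins.
For T = 0.44 s, need A₂ = 0.161·V/T = 0.161·183.168/0.44 = 67.023 sabins.
Additional absorption ΔA = 67.023 − 21.743 = 45.3 sabins.

45.3 sabins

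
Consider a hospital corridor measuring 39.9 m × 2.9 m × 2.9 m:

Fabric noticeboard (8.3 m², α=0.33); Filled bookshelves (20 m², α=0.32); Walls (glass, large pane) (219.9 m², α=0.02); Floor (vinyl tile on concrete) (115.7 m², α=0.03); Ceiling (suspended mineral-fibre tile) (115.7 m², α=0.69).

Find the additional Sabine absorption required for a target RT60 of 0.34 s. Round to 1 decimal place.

62.1 sabins

A₁ = Σ Sᵢαᵢ = 8.3·0.33 + 20·0.32 + 219.9·0.02 + 115.7·0.03 + 115.7·0.69 = 96.841 sabins.
Target A₂ = 0.161·335.559/0.34 = 158.897 sabins (V = 335.559 m³).
Additional absorption ΔA = 158.897 − 96.841 = 62.1 sabins.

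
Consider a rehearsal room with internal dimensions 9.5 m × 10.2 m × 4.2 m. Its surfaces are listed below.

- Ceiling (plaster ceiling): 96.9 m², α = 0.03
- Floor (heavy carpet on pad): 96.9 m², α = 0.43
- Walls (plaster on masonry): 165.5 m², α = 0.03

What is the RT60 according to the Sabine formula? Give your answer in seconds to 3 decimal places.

A = Σ Sᵢαᵢ = 96.9·0.03 + 96.9·0.43 + 165.5·0.03 = 49.539 sabins.
V = 9.5·10.2·4.2 = 406.98 m³.
Sabine: RT60 = 0.161 × 406.98 / 49.539 = 1.323 s.

1.323 seconds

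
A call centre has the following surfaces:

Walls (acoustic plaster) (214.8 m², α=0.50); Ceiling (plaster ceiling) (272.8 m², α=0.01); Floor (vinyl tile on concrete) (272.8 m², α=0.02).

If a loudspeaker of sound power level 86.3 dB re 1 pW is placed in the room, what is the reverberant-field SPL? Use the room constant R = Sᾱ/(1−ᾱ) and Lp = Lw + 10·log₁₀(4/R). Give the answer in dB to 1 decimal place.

71.0 dB

A = 115.584 sabins; S = 760.4 m².
ᾱ = 0.1520, so room constant R = A/(1−ᾱ) = 136.302 m².
Lp = Lw + 10 log₁₀(4/R) = 86.3 -15.32 = 71.0 dB.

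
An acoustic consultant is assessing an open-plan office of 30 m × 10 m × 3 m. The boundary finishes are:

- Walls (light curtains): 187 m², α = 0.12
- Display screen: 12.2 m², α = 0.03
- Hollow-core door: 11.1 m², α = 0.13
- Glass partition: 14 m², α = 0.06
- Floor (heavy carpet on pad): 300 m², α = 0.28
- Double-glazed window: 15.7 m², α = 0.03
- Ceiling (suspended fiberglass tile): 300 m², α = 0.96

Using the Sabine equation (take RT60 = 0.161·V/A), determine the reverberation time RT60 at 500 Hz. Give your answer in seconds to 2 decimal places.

A = Σ Sᵢαᵢ = 187·0.12 + 12.2·0.03 + 11.1·0.13 + 14·0.06 + 300·0.28 + 15.7·0.03 + 300·0.96 = 397.560 sabins.
Volume V = 30 × 10 × 3 = 900 m³.
T = 0.161 V/A = 0.161·900/397.560 = 0.36 s.

0.36 seconds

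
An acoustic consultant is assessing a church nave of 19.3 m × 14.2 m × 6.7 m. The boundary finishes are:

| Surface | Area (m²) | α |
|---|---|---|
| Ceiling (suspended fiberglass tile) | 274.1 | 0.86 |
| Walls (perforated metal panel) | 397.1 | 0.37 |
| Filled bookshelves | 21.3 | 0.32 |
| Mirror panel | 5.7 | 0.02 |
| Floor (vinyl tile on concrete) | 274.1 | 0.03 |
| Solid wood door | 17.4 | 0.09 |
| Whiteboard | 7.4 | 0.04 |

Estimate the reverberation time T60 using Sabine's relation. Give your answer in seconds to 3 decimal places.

0.740 s

Summing Sᵢαᵢ: 235.726 + 146.927 + 6.816 + 0.114 + 8.223 + 1.566 + 0.296 → A = 399.668 sabins.
Room volume: 1836.202 m³.
RT60 = 0.161 · V / A = 0.161 × 1836.202 / 399.668 = 0.740 s.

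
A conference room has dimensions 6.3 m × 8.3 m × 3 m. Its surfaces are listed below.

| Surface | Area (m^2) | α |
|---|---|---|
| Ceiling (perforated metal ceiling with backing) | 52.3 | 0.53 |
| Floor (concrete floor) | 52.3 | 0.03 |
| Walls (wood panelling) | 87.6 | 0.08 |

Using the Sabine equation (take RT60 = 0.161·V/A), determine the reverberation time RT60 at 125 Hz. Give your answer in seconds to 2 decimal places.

Total absorption A = 52.3·0.53 + 52.3·0.03 + 87.6·0.08
  = 27.719 + 1.569 + 7.008 = 36.296 m^2 sabins.
V = 6.3·8.3·3 = 156.87 m³.
RT60 = 0.161 · V / A = 0.161 × 156.87 / 36.296 = 0.70 s.

0.70 s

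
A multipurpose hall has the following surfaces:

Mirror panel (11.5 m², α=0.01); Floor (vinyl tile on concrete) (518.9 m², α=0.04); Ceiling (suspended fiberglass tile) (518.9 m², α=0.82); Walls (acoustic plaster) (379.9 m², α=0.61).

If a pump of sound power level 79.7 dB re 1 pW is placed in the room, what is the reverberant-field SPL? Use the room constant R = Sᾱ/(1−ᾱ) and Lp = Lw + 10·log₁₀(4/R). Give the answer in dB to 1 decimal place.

Σ(Sᵢαᵢ) = 11.5×0.01 + 518.9×0.04 + 518.9×0.82 + 379.9×0.61 = 678.108; total area S = 1429.2 m².
ᾱ = 0.4745, so room constant R = A/(1−ᾱ) = 1290.405 m².
Lp = Lw + 10 log₁₀(4/R) = 79.7 -25.09 = 54.6 dB.

54.6 dB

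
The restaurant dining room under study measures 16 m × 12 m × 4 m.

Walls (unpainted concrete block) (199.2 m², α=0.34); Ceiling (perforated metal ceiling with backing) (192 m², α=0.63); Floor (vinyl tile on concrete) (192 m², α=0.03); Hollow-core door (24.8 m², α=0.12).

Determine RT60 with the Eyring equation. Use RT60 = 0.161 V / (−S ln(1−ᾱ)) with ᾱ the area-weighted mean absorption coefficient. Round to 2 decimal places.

S = Σ Sᵢ = 608.0 m².
Σ(Sᵢαᵢ) = 199.2×0.34 + 192×0.63 + 192×0.03 + 24.8×0.12 = 197.424.
ᾱ = 197.424 / 608.0 = 0.3247.
Eyring denominator: −S ln(1−ᾱ) = 238.700.
V = 16 × 12 × 4 = 768 m³.
T = 0.161·V/[−S·ln(1−ᾱ)] = 0.161·768/238.700 = 0.52 s.

0.52 s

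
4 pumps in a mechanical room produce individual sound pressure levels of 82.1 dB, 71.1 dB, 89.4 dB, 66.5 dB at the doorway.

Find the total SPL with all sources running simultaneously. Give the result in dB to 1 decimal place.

90.2 dB

Σ 10^(Lᵢ/10) = 1.05e+09.
Back to dB: 10·log₁₀ Σ = 90.2 dB.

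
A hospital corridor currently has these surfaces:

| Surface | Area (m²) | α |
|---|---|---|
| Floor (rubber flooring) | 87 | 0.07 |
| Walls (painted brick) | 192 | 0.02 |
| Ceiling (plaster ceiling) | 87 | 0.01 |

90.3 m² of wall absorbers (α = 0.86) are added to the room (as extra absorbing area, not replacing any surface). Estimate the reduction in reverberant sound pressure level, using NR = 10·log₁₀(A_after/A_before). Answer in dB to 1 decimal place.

Equivalent absorption area: A_before = 87*0.07 + 192*0.02 + 87*0.01 = 10.800 m².
Added absorption = 90.3 × 0.86 = 77.658 sabins.
A_after = 10.800 + 77.658 = 88.458 sabins.
NR = 10·log₁₀(88.458/10.800) = 9.1 dB.

9.1 dB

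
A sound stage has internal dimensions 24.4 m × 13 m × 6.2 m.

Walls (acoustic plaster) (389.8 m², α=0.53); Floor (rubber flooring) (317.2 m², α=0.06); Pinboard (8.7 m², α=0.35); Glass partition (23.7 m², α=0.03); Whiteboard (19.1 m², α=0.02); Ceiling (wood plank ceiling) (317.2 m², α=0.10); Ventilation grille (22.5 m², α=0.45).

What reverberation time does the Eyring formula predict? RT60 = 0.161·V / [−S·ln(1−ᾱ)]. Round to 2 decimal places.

1.01 s

S = Σ Sᵢ = 1098.2 m².
Absorption A = 389.8·0.53 + 317.2·0.06 + 8.7·0.35 + 23.7·0.03 + 19.1·0.02 + 317.2·0.10 + 22.5·0.45 = 271.609 sabins.
Mean coefficient ᾱ = A/S = 0.2473.
−S·ln(1−ᾱ) = −1098.2 × ln(1 − 0.2473) = 311.986.
V = 24.4 × 13 × 6.2 = 1966.64 m³.
RT60 = 0.161 × 1966.64 / 311.986 = 1.01 s.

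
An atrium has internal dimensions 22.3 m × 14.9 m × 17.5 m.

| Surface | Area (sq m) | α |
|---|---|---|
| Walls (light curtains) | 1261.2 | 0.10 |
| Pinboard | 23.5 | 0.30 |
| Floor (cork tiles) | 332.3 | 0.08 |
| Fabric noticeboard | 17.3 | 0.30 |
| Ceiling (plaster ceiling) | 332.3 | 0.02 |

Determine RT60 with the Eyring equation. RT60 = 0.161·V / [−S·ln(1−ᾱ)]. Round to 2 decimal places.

5.21 sec

S = Σ Sᵢ = 1966.6 sq m.
Σ(Sᵢαᵢ) = 1261.2·0.10 + 23.5·0.30 + 332.3·0.08 + 17.3·0.30 + 332.3·0.02 = 171.590.
ᾱ = 171.590 / 1966.6 = 0.0873.
Eyring denominator: −S ln(1−ᾱ) = 179.645.
V = 22.3 × 14.9 × 17.5 = 5814.725 m³.
T = 0.161·V/[−S·ln(1−ᾱ)] = 0.161·5814.725/179.645 = 5.21 s.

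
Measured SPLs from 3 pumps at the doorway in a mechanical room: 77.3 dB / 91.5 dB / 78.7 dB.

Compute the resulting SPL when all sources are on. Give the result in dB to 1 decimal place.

Sum in the linear (power) domain: Σ 10^(Lᵢ/10) = 10^(77.3/10) + 10^(91.5/10) + 10^(78.7/10) = 1.54e+09.
Combined level = 10 log₁₀(1.54e+09) = 91.9 dB.

91.9 dB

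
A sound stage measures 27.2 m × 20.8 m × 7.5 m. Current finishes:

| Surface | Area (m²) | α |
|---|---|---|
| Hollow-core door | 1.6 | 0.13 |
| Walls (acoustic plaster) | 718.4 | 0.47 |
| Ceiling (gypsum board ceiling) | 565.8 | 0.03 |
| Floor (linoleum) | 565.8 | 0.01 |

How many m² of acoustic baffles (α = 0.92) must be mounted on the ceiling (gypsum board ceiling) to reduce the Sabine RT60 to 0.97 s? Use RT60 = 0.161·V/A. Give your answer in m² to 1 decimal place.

A₁ = Σ Sᵢαᵢ = 1.6*0.13 + 718.4*0.47 + 565.8*0.03 + 565.8*0.01 = 360.488 sabins.
V = 4243.2 m³. Target absorption A₂ = 0.161 × 4243.2 / 0.97 = 704.284 sabins.
ΔA needed = 704.284 − 360.488 = 343.796 sabins.
Net gain per m²: Δα = 0.92 − 0.03 = 0.89.
Area = ΔA/Δα = 343.796/0.89 = 386.3 m².

386.3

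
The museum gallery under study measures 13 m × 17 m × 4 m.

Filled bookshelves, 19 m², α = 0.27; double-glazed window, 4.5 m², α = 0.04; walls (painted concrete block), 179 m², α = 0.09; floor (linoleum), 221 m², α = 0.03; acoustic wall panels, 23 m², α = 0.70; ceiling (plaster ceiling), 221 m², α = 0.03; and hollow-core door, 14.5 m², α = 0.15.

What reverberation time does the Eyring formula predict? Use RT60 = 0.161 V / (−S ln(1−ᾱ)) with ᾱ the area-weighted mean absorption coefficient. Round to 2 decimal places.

Total surface area S = 19 + 4.5 + 179 + 221 + 23 + 221 + 14.5 = 682.0 m².
Σ(Sᵢαᵢ) = 19×0.27 + 4.5×0.04 + 179×0.09 + 221×0.03 + 23×0.70 + 221×0.03 + 14.5×0.15 = 52.955.
Mean coefficient ᾱ = A/S = 0.0776.
Eyring denominator: −S ln(1−ᾱ) = 55.089.
V = 13 × 17 × 4 = 884 m³.
RT60 = 0.161 × 884 / 55.089 = 2.58 s.

2.58 s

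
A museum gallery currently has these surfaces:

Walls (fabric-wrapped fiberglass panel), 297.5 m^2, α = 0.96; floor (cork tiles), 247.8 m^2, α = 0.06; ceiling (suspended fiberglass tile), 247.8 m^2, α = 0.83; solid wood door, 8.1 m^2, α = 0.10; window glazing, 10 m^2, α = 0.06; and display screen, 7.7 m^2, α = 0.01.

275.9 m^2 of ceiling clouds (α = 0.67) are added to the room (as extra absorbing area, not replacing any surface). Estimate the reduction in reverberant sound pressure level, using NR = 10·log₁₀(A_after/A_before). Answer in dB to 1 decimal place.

1.3 dB

Summing Sᵢαᵢ: 285.600 + 14.868 + 205.674 + 0.810 + 0.600 + 0.077 → A_before = 507.629 sabins.
Added absorption = 275.9 × 0.67 = 184.853 sabins.
A_after = 507.629 + 184.853 = 692.482 sabins.
Reduction = 10 log₁₀(A_after/A_before) = 10 log₁₀(1.3641) = 1.3 dB.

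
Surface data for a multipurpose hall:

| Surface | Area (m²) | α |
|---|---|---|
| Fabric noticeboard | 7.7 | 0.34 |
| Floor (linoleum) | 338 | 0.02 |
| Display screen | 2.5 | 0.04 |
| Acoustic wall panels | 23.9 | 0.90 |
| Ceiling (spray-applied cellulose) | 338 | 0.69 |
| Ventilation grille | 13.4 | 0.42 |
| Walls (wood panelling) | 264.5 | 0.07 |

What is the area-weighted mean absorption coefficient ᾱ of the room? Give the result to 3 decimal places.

0.292

S = Σ Sᵢ = 7.7 + 338 + 2.5 + 23.9 + 338 + 13.4 + 264.5 = 988.0 m².
A = 7.7·0.34 + 338·0.02 + 2.5·0.04 + 23.9·0.90 + 338·0.69 + 13.4·0.42 + 264.5·0.07 = 288.351 sabins.
ᾱ = 288.351 / 988.0 = 0.292.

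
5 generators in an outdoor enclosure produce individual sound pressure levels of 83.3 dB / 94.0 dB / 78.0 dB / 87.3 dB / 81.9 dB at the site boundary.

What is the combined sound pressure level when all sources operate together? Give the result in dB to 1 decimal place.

Converting to relative power and adding: 10^(83.3/10) + 10^(94.0/10) + 10^(78.0/10) + 10^(87.3/10) + 10^(81.9/10) = 3.481e+09.
L_total = 10·log₁₀(3.481e+09) = 95.4 dB.

95.4 dB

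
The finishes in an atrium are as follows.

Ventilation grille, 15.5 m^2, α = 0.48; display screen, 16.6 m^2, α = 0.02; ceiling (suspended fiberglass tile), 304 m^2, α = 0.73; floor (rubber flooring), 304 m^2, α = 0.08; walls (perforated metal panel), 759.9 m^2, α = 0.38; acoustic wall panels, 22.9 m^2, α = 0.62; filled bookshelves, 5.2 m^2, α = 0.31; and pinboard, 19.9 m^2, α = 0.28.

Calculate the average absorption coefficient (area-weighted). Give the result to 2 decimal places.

0.39

Total surface area S = 1448.0 m^2.
A = 15.5×0.48 + 16.6×0.02 + 304×0.73 + 304×0.08 + 759.9×0.38 + 22.9×0.62 + 5.2×0.31 + 19.9×0.28 = 564.156 sabins.
ᾱ = 564.156 / 1448.0 = 0.39.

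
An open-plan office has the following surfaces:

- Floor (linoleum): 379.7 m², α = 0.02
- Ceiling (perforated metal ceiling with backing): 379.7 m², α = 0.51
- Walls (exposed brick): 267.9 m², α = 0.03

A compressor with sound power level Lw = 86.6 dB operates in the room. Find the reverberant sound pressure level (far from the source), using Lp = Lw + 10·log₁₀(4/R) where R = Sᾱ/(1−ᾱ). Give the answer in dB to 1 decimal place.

Σ(Sᵢαᵢ) = 379.7·0.02 + 379.7·0.51 + 267.9·0.03 = 209.278; total area S = 1027.3 m².
ᾱ = 0.2037, so room constant R = A/(1−ᾱ) = 262.813 m².
Lp = Lw + 10 log₁₀(4/R) = 86.6 -18.18 = 68.4 dB.

68.4 dB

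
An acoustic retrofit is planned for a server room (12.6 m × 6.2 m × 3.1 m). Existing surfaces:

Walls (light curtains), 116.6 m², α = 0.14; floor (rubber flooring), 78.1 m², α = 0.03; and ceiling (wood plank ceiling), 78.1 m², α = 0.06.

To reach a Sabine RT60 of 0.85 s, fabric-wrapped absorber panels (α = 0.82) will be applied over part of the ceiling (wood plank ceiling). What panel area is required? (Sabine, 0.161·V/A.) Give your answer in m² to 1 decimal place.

29.6

Summing Sᵢαᵢ: 16.324 + 2.343 + 4.686 → A₁ = 23.353 sabins.
Required A₂ = 0.161·242.172/0.85 = 45.870 sabins.
Absorption to add: 45.870 − 23.353 = 22.517 sabins.
Each m² of panel replacing the ceiling (wood plank ceiling) adds (0.82 − 0.06) = 0.76 sabins.
Area = ΔA/Δα = 22.517/0.76 = 29.6 m².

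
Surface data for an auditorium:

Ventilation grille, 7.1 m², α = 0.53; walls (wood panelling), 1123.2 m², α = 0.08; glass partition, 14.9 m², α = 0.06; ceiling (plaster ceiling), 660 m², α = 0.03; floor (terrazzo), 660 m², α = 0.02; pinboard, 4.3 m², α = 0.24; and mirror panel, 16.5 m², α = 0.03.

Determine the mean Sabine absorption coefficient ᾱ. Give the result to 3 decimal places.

Total surface area S = 2486.0 m².
A = 7.1×0.53 + 1123.2×0.08 + 14.9×0.06 + 660×0.03 + 660×0.02 + 4.3×0.24 + 16.5×0.03 = 129.040 sabins.
ᾱ = 129.040 / 2486.0 = 0.052.

0.052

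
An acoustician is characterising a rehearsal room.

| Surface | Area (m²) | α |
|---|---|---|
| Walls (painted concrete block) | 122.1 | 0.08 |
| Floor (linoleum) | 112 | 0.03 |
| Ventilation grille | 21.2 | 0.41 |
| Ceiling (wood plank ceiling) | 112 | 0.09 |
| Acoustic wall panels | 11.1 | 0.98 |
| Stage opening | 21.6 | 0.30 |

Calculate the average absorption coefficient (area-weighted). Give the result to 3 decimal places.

0.123

S = Σ Sᵢ = 122.1 + 112 + 21.2 + 112 + 11.1 + 21.6 = 400.0 m².
A = 122.1·0.08 + 112·0.03 + 21.2·0.41 + 112·0.09 + 11.1·0.98 + 21.6·0.30 = 49.258 sabins.
ᾱ = A/S = 0.123.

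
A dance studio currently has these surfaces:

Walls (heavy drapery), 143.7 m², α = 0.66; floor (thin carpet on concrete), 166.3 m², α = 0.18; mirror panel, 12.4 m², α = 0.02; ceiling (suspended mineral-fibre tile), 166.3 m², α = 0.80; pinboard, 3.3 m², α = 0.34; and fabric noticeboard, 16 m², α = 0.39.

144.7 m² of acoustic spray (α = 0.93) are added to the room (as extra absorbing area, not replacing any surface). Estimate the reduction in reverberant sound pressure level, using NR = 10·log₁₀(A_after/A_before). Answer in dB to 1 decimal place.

1.8 dB

A_before = Σ Sᵢαᵢ = 143.7*0.66 + 166.3*0.18 + 12.4*0.02 + 166.3*0.80 + 3.3*0.34 + 16*0.39 = 265.426 sabins.
Added absorption = 144.7 × 0.93 = 134.571 sabins.
New total A_after = 399.997 sabins.
Reduction = 10 log₁₀(A_after/A_before) = 10 log₁₀(1.5070) = 1.8 dB.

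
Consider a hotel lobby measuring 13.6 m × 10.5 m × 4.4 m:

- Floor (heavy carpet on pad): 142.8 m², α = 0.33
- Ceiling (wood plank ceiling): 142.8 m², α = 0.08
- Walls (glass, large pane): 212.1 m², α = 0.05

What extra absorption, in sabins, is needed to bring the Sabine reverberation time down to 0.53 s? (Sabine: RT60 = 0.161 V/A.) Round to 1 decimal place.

121.7 sabins

Equivalent absorption area: A₁ = 142.8*0.33 + 142.8*0.08 + 212.1*0.05 = 69.153 m².
V = 628.32 m³. Required absorption A₂ = 0.161 × 628.32 / 0.53 = 190.867 sabins.
ΔA = A₂ − A₁ = 190.867 − 69.153 = 121.7 sabins.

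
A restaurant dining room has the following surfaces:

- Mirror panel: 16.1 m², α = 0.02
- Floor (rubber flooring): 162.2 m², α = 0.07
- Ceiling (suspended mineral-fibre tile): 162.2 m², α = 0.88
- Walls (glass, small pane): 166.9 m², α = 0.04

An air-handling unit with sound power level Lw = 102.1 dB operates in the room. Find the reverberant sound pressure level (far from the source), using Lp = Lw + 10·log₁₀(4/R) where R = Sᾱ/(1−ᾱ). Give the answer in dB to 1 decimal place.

A = 161.088 sabins; S = 507.4 m².
ᾱ = 0.3175, so room constant R = A/(1−ᾱ) = 236.026 m².
Lp = Lw + 10 log₁₀(4/R) = 102.1 -17.71 = 84.4 dB.

84.4 dB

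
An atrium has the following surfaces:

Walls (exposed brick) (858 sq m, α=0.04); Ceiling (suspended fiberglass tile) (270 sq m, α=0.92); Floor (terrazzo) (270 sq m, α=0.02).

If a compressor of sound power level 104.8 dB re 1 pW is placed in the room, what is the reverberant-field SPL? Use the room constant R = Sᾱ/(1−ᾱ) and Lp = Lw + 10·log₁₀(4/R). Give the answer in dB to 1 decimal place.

A = 288.120 sabins; S = 1398.0 sq m.
ᾱ = 288.120/1398.0 = 0.2061; R = Sᾱ/(1−ᾱ) = 288.120/(1−0.2061) = 362.917 sq m.
Lp = Lw + 10 log₁₀(4/R) = 104.8 -19.58 = 85.2 dB.

85.2 dB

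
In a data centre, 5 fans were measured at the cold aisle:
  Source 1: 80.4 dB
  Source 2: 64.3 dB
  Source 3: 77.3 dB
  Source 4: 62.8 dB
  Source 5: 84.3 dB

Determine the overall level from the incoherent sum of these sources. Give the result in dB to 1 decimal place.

Converting to relative power and adding: 10^(80.4/10) + 10^(64.3/10) + 10^(77.3/10) + 10^(62.8/10) + 10^(84.3/10) = 4.371e+08.
L_total = 10·log₁₀(4.371e+08) = 86.4 dB.

86.4 dB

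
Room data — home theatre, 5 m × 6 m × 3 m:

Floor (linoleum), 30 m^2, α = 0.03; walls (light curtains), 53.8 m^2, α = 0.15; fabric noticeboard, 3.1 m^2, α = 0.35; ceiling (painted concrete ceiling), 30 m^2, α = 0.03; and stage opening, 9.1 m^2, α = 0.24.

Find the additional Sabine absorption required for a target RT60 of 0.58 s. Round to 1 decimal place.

A₁ = Σ Sᵢαᵢ = 30*0.03 + 53.8*0.15 + 3.1*0.35 + 30*0.03 + 9.1*0.24 = 13.139 sabins.
Target A₂ = 0.161·90/0.58 = 24.983 sabins (V = 90 m³).
Additional absorption ΔA = 24.983 − 13.139 = 11.8 sabins.

11.8 sabins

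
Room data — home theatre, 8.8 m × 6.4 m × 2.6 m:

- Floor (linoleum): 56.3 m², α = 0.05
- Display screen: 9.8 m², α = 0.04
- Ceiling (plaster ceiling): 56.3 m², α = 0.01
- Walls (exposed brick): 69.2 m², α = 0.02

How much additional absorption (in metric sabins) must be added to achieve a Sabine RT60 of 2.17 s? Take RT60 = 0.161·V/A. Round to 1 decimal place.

5.7 sabins

Summing Sᵢαᵢ: 2.815 + 0.392 + 0.563 + 1.384 → A₁ = 5.154 sabins.
Target A₂ = 0.161·146.432/2.17 = 10.864 sabins (V = 146.432 m³).
Additional absorption ΔA = 10.864 − 5.154 = 5.7 sabins.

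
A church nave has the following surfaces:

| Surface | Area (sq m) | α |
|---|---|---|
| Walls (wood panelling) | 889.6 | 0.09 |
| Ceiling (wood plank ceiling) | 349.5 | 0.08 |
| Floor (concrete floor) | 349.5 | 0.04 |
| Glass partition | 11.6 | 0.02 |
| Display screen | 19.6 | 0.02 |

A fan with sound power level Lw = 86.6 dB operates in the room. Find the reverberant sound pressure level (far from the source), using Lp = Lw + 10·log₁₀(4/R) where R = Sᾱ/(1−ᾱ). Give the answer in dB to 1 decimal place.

71.4 dB

A = 122.628 sabins; S = 1619.8 sq m.
ᾱ = 0.0757, so room constant R = A/(1−ᾱ) = 132.671 sq m.
Lp = 86.6 + 10·log₁₀(4/132.671) = 86.6 + (-15.21) = 71.4 dB.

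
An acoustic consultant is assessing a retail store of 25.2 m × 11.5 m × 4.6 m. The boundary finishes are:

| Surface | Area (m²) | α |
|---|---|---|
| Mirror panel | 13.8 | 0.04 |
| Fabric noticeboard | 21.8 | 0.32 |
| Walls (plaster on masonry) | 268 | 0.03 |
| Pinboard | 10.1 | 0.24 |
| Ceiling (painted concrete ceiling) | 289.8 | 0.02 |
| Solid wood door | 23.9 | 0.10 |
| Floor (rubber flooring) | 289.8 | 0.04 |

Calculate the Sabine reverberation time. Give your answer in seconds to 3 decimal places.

5.682 s

Equivalent absorption area: A = 13.8·0.04 + 21.8·0.32 + 268·0.03 + 10.1·0.24 + 289.8·0.02 + 23.9·0.10 + 289.8·0.04 = 37.770 m².
Volume V = 25.2 × 11.5 × 4.6 = 1333.08 m³.
T = 0.161 V/A = 0.161·1333.08/37.770 = 5.682 s.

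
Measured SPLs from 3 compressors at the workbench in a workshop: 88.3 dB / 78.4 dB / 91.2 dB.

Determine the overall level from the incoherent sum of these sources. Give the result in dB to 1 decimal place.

93.1 dB

Σ 10^(Lᵢ/10) = 2.064e+09.
Back to dB: 10·log₁₀ Σ = 93.1 dB.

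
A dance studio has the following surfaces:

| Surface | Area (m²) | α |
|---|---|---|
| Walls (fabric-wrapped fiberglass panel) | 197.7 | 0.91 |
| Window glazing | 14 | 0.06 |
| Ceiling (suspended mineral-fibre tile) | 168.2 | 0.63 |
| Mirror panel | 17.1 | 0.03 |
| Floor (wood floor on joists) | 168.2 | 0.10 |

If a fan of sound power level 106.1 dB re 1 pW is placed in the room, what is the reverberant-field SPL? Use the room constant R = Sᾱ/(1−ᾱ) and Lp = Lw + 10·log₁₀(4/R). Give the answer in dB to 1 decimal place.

83.9 dB

Σ(Sᵢαᵢ) = 197.7×0.91 + 14×0.06 + 168.2×0.63 + 17.1×0.03 + 168.2×0.10 = 304.046; total area S = 565.2 m².
ᾱ = 0.5379, so room constant R = A/(1−ᾱ) = 657.966 m².
Lp = Lw + 10 log₁₀(4/R) = 106.1 -22.16 = 83.9 dB.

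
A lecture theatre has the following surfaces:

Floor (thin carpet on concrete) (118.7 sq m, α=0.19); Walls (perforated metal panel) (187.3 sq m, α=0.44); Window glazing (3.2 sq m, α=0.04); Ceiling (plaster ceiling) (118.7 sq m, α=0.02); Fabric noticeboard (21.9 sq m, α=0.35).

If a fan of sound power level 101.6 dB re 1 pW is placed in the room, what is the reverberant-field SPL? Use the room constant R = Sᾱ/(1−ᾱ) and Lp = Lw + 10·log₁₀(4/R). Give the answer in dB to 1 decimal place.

85.7 dB

A = 115.132 sabins; S = 449.8 sq m.
ᾱ = 0.2560, so room constant R = A/(1−ᾱ) = 154.747 sq m.
Lp = 101.6 + 10·log₁₀(4/154.747) = 101.6 + (-15.88) = 85.7 dB.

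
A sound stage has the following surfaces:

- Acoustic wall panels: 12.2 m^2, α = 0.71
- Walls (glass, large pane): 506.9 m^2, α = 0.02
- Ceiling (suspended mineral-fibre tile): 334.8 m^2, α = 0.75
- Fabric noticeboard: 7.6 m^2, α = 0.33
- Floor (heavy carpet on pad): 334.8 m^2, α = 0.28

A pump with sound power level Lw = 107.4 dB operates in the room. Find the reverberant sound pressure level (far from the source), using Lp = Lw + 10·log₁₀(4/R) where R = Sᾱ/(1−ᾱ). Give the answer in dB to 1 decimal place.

A = 366.152 sabins; S = 1196.3 m^2.
ᾱ = 0.3061, so room constant R = A/(1−ᾱ) = 527.673 m^2.
Lp = 107.4 + 10·log₁₀(4/527.673) = 107.4 + (-21.20) = 86.2 dB.

86.2 dB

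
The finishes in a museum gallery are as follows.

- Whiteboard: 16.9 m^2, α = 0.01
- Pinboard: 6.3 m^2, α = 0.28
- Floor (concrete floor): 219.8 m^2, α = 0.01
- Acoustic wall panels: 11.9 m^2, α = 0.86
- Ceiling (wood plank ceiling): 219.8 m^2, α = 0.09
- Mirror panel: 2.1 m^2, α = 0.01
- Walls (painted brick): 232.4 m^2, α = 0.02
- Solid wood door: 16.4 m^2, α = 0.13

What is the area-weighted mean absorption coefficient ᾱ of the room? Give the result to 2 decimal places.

0.06

S = Σ Sᵢ = 16.9 + 6.3 + 219.8 + 11.9 + 219.8 + 2.1 + 232.4 + 16.4 = 725.6 m^2.
A = 16.9*0.01 + 6.3*0.28 + 219.8*0.01 + 11.9*0.86 + 219.8*0.09 + 2.1*0.01 + 232.4*0.02 + 16.4*0.13 = 40.948 sabins.
ᾱ = 40.948 / 725.6 = 0.06.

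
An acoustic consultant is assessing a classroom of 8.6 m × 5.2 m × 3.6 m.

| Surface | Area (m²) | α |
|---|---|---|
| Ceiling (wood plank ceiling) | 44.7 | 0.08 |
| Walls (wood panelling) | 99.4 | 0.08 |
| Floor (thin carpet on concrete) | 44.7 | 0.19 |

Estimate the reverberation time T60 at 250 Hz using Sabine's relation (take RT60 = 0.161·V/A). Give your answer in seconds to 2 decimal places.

1.29 s

A = Σ Sᵢαᵢ = 44.7·0.08 + 99.4·0.08 + 44.7·0.19 = 20.021 sabins.
Room volume: 160.992 m³.
RT60 = 0.161 · V / A = 0.161 × 160.992 / 20.021 = 1.29 s.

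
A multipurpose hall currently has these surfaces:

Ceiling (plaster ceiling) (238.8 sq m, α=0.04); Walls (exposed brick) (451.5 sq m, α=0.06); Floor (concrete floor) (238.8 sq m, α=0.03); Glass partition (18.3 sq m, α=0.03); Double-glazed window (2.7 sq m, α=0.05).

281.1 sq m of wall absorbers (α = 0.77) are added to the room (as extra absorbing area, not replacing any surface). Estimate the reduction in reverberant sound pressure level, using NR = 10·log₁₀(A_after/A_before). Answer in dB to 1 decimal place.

Summing Sᵢαᵢ: 9.552 + 27.090 + 7.164 + 0.549 + 0.135 → A_before = 44.490 sabins.
Treatment contributes 281.1·0.77 = 216.447 sabins.
New total A_after = 260.937 sabins.
NR = 10·log₁₀(260.937/44.490) = 7.7 dB.

7.7 dB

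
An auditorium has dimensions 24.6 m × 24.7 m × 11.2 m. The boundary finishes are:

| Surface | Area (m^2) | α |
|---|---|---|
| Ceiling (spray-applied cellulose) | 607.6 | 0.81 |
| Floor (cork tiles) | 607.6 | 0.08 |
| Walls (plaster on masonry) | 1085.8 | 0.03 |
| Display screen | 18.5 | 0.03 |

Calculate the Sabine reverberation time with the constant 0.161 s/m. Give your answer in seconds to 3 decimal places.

1.909 seconds

A = Σ Sᵢαᵢ = 607.6×0.81 + 607.6×0.08 + 1085.8×0.03 + 18.5×0.03 = 573.893 sabins.
Volume V = 24.6 × 24.7 × 11.2 = 6805.344 m³.
RT60 = 0.161 · V / A = 0.161 × 6805.344 / 573.893 = 1.909 s.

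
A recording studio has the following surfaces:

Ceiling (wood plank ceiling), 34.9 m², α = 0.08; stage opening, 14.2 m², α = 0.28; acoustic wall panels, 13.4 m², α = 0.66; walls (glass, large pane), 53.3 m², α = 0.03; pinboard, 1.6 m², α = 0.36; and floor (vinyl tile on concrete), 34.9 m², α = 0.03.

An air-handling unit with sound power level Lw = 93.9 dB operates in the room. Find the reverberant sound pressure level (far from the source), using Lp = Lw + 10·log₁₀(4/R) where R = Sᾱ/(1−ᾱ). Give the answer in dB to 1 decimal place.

86.6 dB

Σ(Sᵢαᵢ) = 34.9×0.08 + 14.2×0.28 + 13.4×0.66 + 53.3×0.03 + 1.6×0.36 + 34.9×0.03 = 18.834; total area S = 152.3 m².
ᾱ = 0.1237, so room constant R = A/(1−ᾱ) = 21.493 m².
Lp = 93.9 + 10·log₁₀(4/21.493) = 93.9 + (-7.30) = 86.6 dB.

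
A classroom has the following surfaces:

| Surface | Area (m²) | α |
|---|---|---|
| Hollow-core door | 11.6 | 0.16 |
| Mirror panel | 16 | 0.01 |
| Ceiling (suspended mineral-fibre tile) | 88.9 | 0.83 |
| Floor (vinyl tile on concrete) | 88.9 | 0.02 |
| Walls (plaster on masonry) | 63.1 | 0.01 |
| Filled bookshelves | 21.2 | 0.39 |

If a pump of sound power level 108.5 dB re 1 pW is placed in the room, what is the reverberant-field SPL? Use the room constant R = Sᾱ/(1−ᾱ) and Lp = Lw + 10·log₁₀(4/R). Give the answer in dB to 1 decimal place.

Σ(Sᵢαᵢ) = 11.6·0.16 + 16·0.01 + 88.9·0.83 + 88.9·0.02 + 63.1·0.01 + 21.2·0.39 = 86.480; total area S = 289.7 m².
ᾱ = 0.2985, so room constant R = A/(1−ᾱ) = 123.279 m².
Lp = Lw + 10 log₁₀(4/R) = 108.5 -14.89 = 93.6 dB.

93.6 dB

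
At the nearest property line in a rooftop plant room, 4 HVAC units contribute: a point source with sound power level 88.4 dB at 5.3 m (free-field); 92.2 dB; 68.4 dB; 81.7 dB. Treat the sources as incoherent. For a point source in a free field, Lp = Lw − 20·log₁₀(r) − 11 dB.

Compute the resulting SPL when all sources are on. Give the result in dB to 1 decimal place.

Source at 5.3 m: Lp = 88.4 − 20·log₁₀(5.3) − 11 = 62.9 dB.
Converting to relative power and adding: 10^(62.9/10) + 10^(92.2/10) + 10^(68.4/10) + 10^(81.7/10) = 1.816e+09.
Back to dB: 10·log₁₀ Σ = 92.6 dB.

92.6 dB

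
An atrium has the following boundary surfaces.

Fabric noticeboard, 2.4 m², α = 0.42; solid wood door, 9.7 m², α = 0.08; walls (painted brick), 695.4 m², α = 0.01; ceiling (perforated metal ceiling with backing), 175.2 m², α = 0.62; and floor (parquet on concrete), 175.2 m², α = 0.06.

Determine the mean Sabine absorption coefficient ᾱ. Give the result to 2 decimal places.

0.12

S = Σ Sᵢ = 2.4 + 9.7 + 695.4 + 175.2 + 175.2 = 1057.9 m².
A = 2.4·0.42 + 9.7·0.08 + 695.4·0.01 + 175.2·0.62 + 175.2·0.06 = 127.874 sabins.
ᾱ = 127.874 / 1057.9 = 0.12.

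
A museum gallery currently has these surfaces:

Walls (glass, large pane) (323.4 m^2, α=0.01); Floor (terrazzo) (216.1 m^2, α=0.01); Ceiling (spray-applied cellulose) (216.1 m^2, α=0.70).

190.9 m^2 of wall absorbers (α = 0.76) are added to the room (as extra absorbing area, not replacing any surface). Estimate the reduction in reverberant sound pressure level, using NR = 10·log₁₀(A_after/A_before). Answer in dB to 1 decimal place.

2.8 dB

A_before = Σ Sᵢαᵢ = 323.4×0.01 + 216.1×0.01 + 216.1×0.70 = 156.665 sabins.
Added absorption = 190.9 × 0.76 = 145.084 sabins.
A_after = 156.665 + 145.084 = 301.749 sabins.
Reduction = 10 log₁₀(A_after/A_before) = 10 log₁₀(1.9261) = 2.8 dB.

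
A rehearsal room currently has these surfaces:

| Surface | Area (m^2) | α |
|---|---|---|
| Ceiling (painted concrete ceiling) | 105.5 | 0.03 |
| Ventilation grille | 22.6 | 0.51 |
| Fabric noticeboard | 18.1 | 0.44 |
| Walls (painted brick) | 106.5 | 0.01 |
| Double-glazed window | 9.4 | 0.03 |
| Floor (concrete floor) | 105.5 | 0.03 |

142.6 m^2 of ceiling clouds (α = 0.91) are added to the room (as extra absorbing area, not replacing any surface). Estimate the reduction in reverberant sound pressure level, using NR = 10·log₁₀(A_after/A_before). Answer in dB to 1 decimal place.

7.6 dB

Total absorption A_before = 105.5×0.03 + 22.6×0.51 + 18.1×0.44 + 106.5×0.01 + 9.4×0.03 + 105.5×0.03
  = 3.165 + 11.526 + 7.964 + 1.065 + 0.282 + 3.165 = 27.167 m^2 sabins.
Added absorption = 142.6 × 0.91 = 129.766 sabins.
A_after = 27.167 + 129.766 = 156.933 sabins.
NR = 10·log₁₀(156.933/27.167) = 7.6 dB.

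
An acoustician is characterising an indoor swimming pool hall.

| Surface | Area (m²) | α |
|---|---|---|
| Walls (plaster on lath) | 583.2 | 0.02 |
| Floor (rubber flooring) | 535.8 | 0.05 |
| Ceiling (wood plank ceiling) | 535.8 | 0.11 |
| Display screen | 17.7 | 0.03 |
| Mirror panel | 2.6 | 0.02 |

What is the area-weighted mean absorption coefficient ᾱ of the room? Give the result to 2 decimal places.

Total surface area S = 1675.1 m².
Σ(Sᵢαᵢ) = 583.2·0.02 + 535.8·0.05 + 535.8·0.11 + 17.7·0.03 + 2.6·0.02 = 97.975.
ᾱ = A/S = 0.06.

0.06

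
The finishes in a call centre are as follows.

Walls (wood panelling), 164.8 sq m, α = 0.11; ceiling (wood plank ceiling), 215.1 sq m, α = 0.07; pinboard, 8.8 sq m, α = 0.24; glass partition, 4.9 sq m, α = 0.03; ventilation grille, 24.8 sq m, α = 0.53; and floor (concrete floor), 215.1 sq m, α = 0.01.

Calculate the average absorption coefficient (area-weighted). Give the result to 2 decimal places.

0.08

S = Σ Sᵢ = 164.8 + 215.1 + 8.8 + 4.9 + 24.8 + 215.1 = 633.5 sq m.
Weighted sum Σ Sα = 50.739.
ᾱ = A/S = 0.08.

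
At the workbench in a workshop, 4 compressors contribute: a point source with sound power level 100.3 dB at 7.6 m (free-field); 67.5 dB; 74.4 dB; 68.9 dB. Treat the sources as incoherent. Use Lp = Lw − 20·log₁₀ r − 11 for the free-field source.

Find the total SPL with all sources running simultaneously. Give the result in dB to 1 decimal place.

77.5 dB

Source at 7.6 m: Lp = 100.3 − 20·log₁₀(7.6) − 11 = 71.7 dB.
Converting to relative power and adding: 10^(71.7/10) + 10^(67.5/10) + 10^(74.4/10) + 10^(68.9/10) = 5.572e+07.
Back to dB: 10·log₁₀ Σ = 77.5 dB.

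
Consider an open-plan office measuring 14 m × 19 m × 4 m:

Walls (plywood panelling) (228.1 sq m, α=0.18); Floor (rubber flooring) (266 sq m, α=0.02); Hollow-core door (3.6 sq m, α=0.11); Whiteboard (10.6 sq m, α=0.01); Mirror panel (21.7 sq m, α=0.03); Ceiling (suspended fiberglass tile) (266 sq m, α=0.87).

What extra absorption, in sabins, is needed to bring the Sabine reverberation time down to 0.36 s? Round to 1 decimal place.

Equivalent absorption area: A₁ = 228.1*0.18 + 266*0.02 + 3.6*0.11 + 10.6*0.01 + 21.7*0.03 + 266*0.87 = 278.951 sq m.
Target A₂ = 0.161·1064/0.36 = 475.844 sabins (V = 1064 m³).
Shortfall: 475.844 − 278.951 = 196.9 sabins.

196.9 sabins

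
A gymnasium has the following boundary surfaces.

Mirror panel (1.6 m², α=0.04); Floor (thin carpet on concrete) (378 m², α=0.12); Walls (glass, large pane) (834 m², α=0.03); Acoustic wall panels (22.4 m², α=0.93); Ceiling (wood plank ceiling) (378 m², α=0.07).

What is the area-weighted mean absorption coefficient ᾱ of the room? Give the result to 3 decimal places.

S = Σ Sᵢ = 1.6 + 378 + 834 + 22.4 + 378 = 1614.0 m².
A = 1.6×0.04 + 378×0.12 + 834×0.03 + 22.4×0.93 + 378×0.07 = 117.736 sabins.
ᾱ = 117.736 / 1614.0 = 0.073.

0.073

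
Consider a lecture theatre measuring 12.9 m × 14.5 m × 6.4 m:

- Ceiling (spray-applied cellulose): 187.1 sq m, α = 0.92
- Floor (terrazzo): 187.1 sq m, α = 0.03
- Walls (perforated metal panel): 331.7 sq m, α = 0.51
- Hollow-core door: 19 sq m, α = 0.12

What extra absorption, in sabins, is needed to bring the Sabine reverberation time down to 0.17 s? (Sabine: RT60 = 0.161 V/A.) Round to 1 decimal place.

784.6 sabins

Total absorption A₁ = 187.1×0.92 + 187.1×0.03 + 331.7×0.51 + 19×0.12
  = 172.132 + 5.613 + 169.167 + 2.280 = 349.192 sq m sabins.
Target A₂ = 0.161·1197.12/0.17 = 1133.743 sabins (V = 1197.12 m³).
Additional absorption ΔA = 1133.743 − 349.192 = 784.6 sabins.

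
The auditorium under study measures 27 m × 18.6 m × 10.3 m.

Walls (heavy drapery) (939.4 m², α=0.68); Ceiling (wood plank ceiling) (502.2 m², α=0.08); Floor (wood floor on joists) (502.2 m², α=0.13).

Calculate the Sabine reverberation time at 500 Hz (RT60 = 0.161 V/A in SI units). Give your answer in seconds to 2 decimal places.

1.12 s

A = Σ Sᵢαᵢ = 939.4*0.68 + 502.2*0.08 + 502.2*0.13 = 744.254 sabins.
Room volume: 5172.66 m³.
Sabine: RT60 = 0.161 × 5172.66 / 744.254 = 1.12 s.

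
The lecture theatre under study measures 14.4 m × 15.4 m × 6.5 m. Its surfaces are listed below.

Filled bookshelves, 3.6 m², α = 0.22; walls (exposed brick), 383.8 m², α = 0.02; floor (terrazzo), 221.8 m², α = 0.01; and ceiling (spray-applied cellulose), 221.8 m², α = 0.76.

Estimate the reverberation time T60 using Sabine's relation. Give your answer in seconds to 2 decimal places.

1.29 s

Total absorption A = 3.6·0.22 + 383.8·0.02 + 221.8·0.01 + 221.8·0.76
  = 0.792 + 7.676 + 2.218 + 168.568 = 179.254 m² sabins.
V = 14.4·15.4·6.5 = 1441.44 m³.
T = 0.161 V/A = 0.161·1441.44/179.254 = 1.29 s.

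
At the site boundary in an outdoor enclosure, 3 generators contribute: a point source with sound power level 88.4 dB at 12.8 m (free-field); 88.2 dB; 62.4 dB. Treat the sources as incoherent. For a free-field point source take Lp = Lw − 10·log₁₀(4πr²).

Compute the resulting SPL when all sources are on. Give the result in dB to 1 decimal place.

Source at 12.8 m: Lp = 88.4 − 10·log₁₀(4π·12.8²) = 88.4 − 10·log₁₀(2058.874) = 55.3 dB.
Σ 10^(Lᵢ/10) = 6.628e+08.
L_total = 10·log₁₀(6.628e+08) = 88.2 dB.

88.2 dB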